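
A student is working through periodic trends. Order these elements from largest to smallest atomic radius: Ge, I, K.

K is in period 4, group 1; Ge is in period 4, group 14; I is in period 5, group 17.
Across a period the added protons contract the valence shell; down a group each new principal shell makes the atom larger.
These span different periods and groups, so the two trends combine.
I > Ge: period and group pull opposite ways; the down-group shift dominates (133 vs 121 pm).
K > I: the two effects oppose for this pair; the across-period effect wins (196 vs 133 pm).
Approximate values (pm): K 196, Ge 121, I 133.
So from largest to smallest: K > I > Ge.

K > I > Ge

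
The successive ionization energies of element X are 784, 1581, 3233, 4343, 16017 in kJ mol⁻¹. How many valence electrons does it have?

4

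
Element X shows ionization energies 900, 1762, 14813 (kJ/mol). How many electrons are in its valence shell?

2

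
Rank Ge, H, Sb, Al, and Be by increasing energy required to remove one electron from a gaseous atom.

Al < Ge < Sb < Be < H

H is in period 1, group 1; Be is in period 2, group 2; Al is in period 3, group 13; Ge is in period 4, group 14; Sb is in period 5, group 15.
IE₁ increases left→right with effective nuclear charge and decreases top→bottom as the valence shell moves farther out.
These sit on a diagonal, where the across-period and down-group effects partly cancel.
Ge > Al: period and group pull opposite ways; the across-period shift dominates (762 vs 578 kJ/mol).
Sb > Ge: period and group pull opposite ways; the across-period shift dominates (831 vs 762 kJ/mol).
Be > Sb: the two effects oppose for this pair; the down-group effect wins (900 vs 831 kJ/mol).
H > Be: the two effects oppose for this pair; the down-group effect wins (1312 vs 900 kJ/mol).
For reference (kJ/mol): H 1312, Be 900, Al 578, Ge 762, Sb 831.
So from lowest to highest: Al < Ge < Sb < Be < H.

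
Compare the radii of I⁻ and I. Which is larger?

I⁻

Forming I⁻ adds 1 electron to I. More electron–electron repulsion in the same shell, with unchanged nuclear charge, lets the cloud expand.
An anion is larger than its parent atom: I⁻ > I.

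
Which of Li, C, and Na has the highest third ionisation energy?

After 2 electrons have been removed, what remains? Li²⁺ is already 1 electron into the core; C²⁺ still has 2 valence electrons; Na²⁺ is already 1 electron into the core.
Pulling an electron out of a noble-gas core costs far more than removing a remaining valence electron, so Na and Li sit at the high end of IE_3.
The numbers (kJ/mol): Li 11815, C 4620, Na 6910.
So the third ionization energies run C < Na < Li.

Li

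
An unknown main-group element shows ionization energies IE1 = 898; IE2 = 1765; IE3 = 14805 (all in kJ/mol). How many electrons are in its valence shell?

Look for the largest jump between consecutive ionization energies: IE3/IE2 ≈ 8.4, far larger than any earlier ratio.
That jump marks the point where a core electron is being removed. So the atom has 2 valence electrons.

2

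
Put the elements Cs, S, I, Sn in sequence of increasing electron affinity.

Cs, Sn, S, I

S is in period 3, group 16; Sn is in period 5, group 14; I is in period 5, group 17; Cs is in period 6, group 1.
EA tends to increase across a period and decrease down a group, though the pattern is less regular than for IE or radius.
Neither a single period nor a single group — weigh both effects.
Sn > Cs: relative to Cs, both the across-period and down-group shifts push Sn's electron affinity up.
S > Sn: relative to Sn, both the across-period and down-group shifts push S's electron affinity up.
I > S: the two effects oppose for this pair; the across-period effect wins (295 vs 200 kJ/mol).
Tabulated electron affinity (kJ/mol): S 200, Sn 107, I 295, Cs 46.
So from lowest to highest: Cs < Sn < S < I.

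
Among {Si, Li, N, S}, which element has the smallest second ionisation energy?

The second ionization energy removes an electron from the +1 ion. For each element: Si⁺ still has 3 valence electrons; Li⁺ is the bare [He] core; N⁺ still has 4 valence electrons; S⁺ still has 5 valence electrons.
Core electrons are held far more tightly than valence electrons, so Li tops the IE_2 order.
Valence configurations: Si⁺ [Ne]3s²3p¹, N⁺ [He]2s²2p², S⁺ [Ne]3s²3p³.
Tabulated IE_2 (kJ/mol): Si 1577, Li 7298, N 2856, S 2252.
Overall IE_2 order: Si < S < N < Li.

Si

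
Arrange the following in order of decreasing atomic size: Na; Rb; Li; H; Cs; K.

H is in period 1, group 1; Li is in period 2, group 1; Na is in period 3, group 1; K is in period 4, group 1; Rb is in period 5, group 1; Cs is in period 6, group 1.
Atomic radius shrinks across a period as nuclear charge pulls the same shell inward, and grows down a group as new shells are added.
All are in group 1, so atomic radius increases down the group.
So from largest to smallest: Cs > Rb > K > Na > Li > H.

Cs, Rb, K, Na, Li, H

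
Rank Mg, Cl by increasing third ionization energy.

The third ionization energy removes an electron from the +2 ion. For each element: Mg²⁺ is the bare [Ne] core; Cl²⁺ still has 5 valence electrons.
Breaking into a closed-shell core is much more expensive than removing a leftover valence electron — Mg has the largest IE_3 here.
Approximate IE_3 values (kJ/mol): Mg 7733, Cl 3822.
So the third ionization energies run Cl < Mg.

Cl, Mg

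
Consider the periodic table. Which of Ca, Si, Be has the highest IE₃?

After 2 electrons have been removed, what remains? Ca²⁺ is the bare [Ar] core; Si²⁺ still has 2 valence electrons; Be²⁺ is the bare [He] core.
Pulling an electron out of a noble-gas core costs far more than removing a remaining valence electron, so Ca and Be sit at the high end of IE_3.
Approximate IE_3 values (kJ/mol): Ca 4912, Si 3232, Be 14849.
So the third ionization energies run Si < Ca < Be.

Be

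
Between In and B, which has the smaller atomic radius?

B

B is in period 2, group 13; In is in period 5, group 13.
Radius decreases left→right (rising Z_eff, same n) and increases top→bottom (higher n).
All are in group 13, so atomic radius increases down the group.
So B has the smaller atomic radius (B < In).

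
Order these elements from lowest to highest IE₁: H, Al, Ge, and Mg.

Al < Mg < Ge < H

H is in period 1, group 1; Mg is in period 3, group 2; Al is in period 3, group 13; Ge is in period 4, group 14.
First ionization energy rises across a period (greater Z_eff holds electrons more tightly) and falls down a group (valence electrons are farther from the nucleus).
These span different periods and groups, so the two trends combine.
Mg > Al: this pair runs against the simple trend — see the exception note.
Ge > Mg: the two effects oppose for this pair; the across-period effect wins (762 vs 738 kJ/mol).
H > Ge: period and group pull opposite ways; the down-group shift dominates (1312 vs 762 kJ/mol).
Note the exception: Mg has a higher first ionization energy than Al, contrary to the simple trend — Al's single 3p electron is easier to remove than one from Mg's filled 3s².
Tabulated first ionization energy (kJ/mol): H 1312, Mg 738, Al 578, Ge 762.
So from lowest to highest: Al < Mg < Ge < H.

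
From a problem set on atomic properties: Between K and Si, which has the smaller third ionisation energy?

IE_3 is the cost of taking one more electron from the +2 cation: K²⁺ is already 1 electron into the core; Si²⁺ still has 2 valence electrons.
Pulling an electron out of a noble-gas core costs far more than removing a remaining valence electron, so K sits at the high end of IE_3.
The numbers (kJ/mol): K 4420, Si 3232.
So the third ionization energies run Si < K.

Si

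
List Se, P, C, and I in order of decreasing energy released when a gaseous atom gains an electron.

I > Se > C > P

Electron affinity generally becomes more exothermic across a period toward the halogens and less exothermic down a group.
These sit on a diagonal, where the across-period and down-group effects partly cancel.
C > P: the two effects oppose for this pair; the down-group effect wins (122 vs 72 kJ/mol).
Se > C: period and group pull opposite ways; the across-period shift dominates (195 vs 122 kJ/mol).
I > Se: the two effects oppose for this pair; the across-period effect wins (295 vs 195 kJ/mol).
Approximate values (kJ/mol): C 122, P 72, Se 195, I 295.
So from highest to lowest: I > Se > C > P.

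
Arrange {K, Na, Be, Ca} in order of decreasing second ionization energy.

Na > K > Be > Ca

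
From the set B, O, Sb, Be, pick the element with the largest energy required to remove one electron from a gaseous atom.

Removing the outermost electron gets harder across a period and easier down a group.
Neither a single period nor a single group — weigh both effects.
Sb > B: the two effects oppose for this pair; the across-period effect wins (831 vs 801 kJ/mol).
Be > Sb: the two effects oppose for this pair; the down-group effect wins (900 vs 831 kJ/mol).
O > Be: O lies to the right of Be in period 2, so the across-period effect alone puts O higher.
Note the exception: Be has a higher first ionization energy than B, contrary to the simple trend — removing B's lone 2p electron is easier than breaking Be's filled 2s².
For reference (kJ/mol): Be 900, B 801, O 1314, Sb 831.
The largest energy required to remove one electron from a gaseous atom among these belongs to O.

O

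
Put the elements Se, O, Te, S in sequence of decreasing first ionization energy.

O > S > Se > Te

O is in period 2, group 16; S is in period 3, group 16; Se is in period 4, group 16; Te is in period 5, group 16.
First ionization energy rises across a period (greater Z_eff holds electrons more tightly) and falls down a group (valence electrons are farther from the nucleus).
All are in group 16, so first ionization energy increases up the group.
So from highest to lowest: O > S > Se > Te.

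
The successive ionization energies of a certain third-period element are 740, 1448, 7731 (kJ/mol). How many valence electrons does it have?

2

Look for the largest jump between consecutive ionization energies: IE3/IE2 ≈ 5.3, far larger than any earlier ratio.
That jump marks the point where a core electron is being removed. So the atom has 2 valence electrons.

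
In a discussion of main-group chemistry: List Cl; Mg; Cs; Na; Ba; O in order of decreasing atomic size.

Atomic radius shrinks across a period as nuclear charge pulls the same shell inward, and grows down a group as new shells are added.
Here both period and group differ, so the two effects have to be weighed against each other.
Cl > O: period and group pull opposite ways; the down-group shift dominates (99 vs 63 pm).
Mg > Cl: both are in period 3; the period trend gives Mg the larger value.
Na > Mg: both are in period 3; the period trend gives Na the larger value.
Ba > Na: the two effects oppose for this pair; the down-group effect wins (196 vs 155 pm).
Cs > Ba: Cs lies to the left of Ba in period 6, so the across-period effect alone puts Cs larger.
Approximate values (pm): O 63, Na 155, Mg 139, Cl 99, Cs 232, Ba 196.
So from largest to smallest: Cs > Ba > Na > Mg > Cl > O.

Cs > Ba > Na > Mg > Cl > O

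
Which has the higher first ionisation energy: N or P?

N is in period 2, group 15; P is in period 3, group 15.
IE₁ increases left→right with effective nuclear charge and decreases top→bottom as the valence shell moves farther out.
All are in group 15, so first ionization energy increases up the group.
So N has the higher first ionisation energy (N > P).

N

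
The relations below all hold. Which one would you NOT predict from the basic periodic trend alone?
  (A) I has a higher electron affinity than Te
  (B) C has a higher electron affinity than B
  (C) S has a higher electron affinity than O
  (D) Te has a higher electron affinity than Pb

(C)

The general trend: electron affinity increases across a period and decreases down a group.
(A) I (period 5, group 17) vs Te (period 5, group 16): the stated order agrees with the simple trend.
(B) C (period 2, group 14) vs B (period 2, group 13): the stated order agrees with the simple trend.
(C) S (period 3, group 16) vs O (period 2, group 16): the stated order contradicts the simple trend.
(D) Te (period 5, group 16) vs Pb (period 6, group 14): the stated order agrees with the simple trend.
The exception is (C): the compact 2p subshell of O repels the added electron more than S's larger 3p does.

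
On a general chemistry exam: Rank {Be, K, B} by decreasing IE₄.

B, Be, K

After 3 electrons have been removed, what remains? Be³⁺ is already 1 electron into the core; K³⁺ is already 2 electrons into the core; B³⁺ is the bare [He] core.
All of these are removing an electron from a noble-gas core or deeper; the smaller core (lower principal quantum number) is held far more tightly, and within a period the higher nuclear charge binds the same core more tightly.
The numbers (kJ/mol): Be 21007, K 5877, B 25026.
Overall IE_4 order: K < Be < B.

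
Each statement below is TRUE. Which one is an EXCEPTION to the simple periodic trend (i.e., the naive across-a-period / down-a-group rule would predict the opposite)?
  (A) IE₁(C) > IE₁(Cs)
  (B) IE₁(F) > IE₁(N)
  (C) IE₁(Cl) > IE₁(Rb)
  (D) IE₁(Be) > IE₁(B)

(D)

The general trend: first ionisation energy increases across a period and decreases down a group.
(A) C (period 2, group 14) vs Cs (period 6, group 1): the stated order agrees with the simple trend.
(B) F (period 2, group 17) vs N (period 2, group 15): the stated order agrees with the simple trend.
(C) Cl (period 3, group 17) vs Rb (period 5, group 1): the stated order agrees with the simple trend.
(D) Be (period 2, group 2) vs B (period 2, group 13): the stated order contradicts the simple trend.
The exception is (D): removing B's lone 2p electron is easier than breaking Be's filled 2s².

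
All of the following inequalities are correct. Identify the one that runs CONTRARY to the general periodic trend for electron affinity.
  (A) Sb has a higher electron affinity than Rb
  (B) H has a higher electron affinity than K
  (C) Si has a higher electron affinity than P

(C)

The general trend: electron affinity increases across a period and decreases down a group.
(A) Sb (period 5, group 15) vs Rb (period 5, group 1): the stated order agrees with the simple trend.
(B) H (period 1, group 1) vs K (period 4, group 1): the stated order agrees with the simple trend.
(C) Si (period 3, group 14) vs P (period 3, group 15): the stated order contradicts the simple trend.
The exception is (C): adding an electron to P's half-filled 3p³ is unfavourable, so Si (3p²) has the more exothermic EA.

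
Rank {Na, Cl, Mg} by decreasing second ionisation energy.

Na, Cl, Mg

The second ionization energy removes an electron from the +1 ion. For each element: Na⁺ is the bare [Ne] core; Cl⁺ still has 6 valence electrons; Mg⁺ still has 1 valence electron.
Core electrons are held far more tightly than valence electrons, so Na tops the IE_2 order.
Valence configurations: Cl⁺ [Ne]3s²3p⁴, Mg⁺ [Ne]3s¹.
The numbers (kJ/mol): Na 4562, Cl 2298, Mg 1451.
So the second ionization energies run Mg < Cl < Na.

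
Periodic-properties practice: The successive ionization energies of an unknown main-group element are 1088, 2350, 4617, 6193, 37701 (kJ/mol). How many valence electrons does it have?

Look for the largest jump between consecutive ionization energies: IE5/IE4 ≈ 6.1, far larger than any earlier ratio.
That jump marks the point where a core electron is being removed. So the atom has 4 valence electrons.

4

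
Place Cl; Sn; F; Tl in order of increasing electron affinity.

Tl < Sn < F < Cl

F is in period 2, group 17; Cl is in period 3, group 17; Sn is in period 5, group 14; Tl is in period 6, group 13.
Electron affinity generally becomes more exothermic across a period toward the halogens and less exothermic down a group.
These span different periods and groups, so the two trends combine.
Sn > Tl: both effects reinforce here, so Sn is clearly the higher of the two.
F > Sn: relative to Sn, both the across-period and down-group shifts push F's electron affinity up.
Cl > F: this pair runs against the simple trend — see the exception note.
Note the exception: Cl has a higher electron affinity than F, contrary to the simple trend — F's small 2p subshell makes the incoming electron feel strong e⁻–e⁻ repulsion, so Cl actually releases more energy on gaining an electron.
For reference (kJ/mol): F 328, Cl 349, Sn 107, Tl 19.
So from lowest to highest: Tl < Sn < F < Cl.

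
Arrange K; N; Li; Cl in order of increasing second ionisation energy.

IE_2 is the cost of taking one more electron from the +1 cation: K⁺ is the bare [Ar] core; N⁺ still has 4 valence electrons; Li⁺ is the bare [He] core; Cl⁺ still has 6 valence electrons.
Breaking into a closed-shell core is much more expensive than removing a leftover valence electron — K and Li have the largest IE_2 here.
Valence configurations: N⁺ [He]2s²2p², Cl⁺ [Ne]3s²3p⁴.
Tabulated IE_2 (kJ/mol): K 3052, N 2856, Li 7298, Cl 2298.
Hence IE_2: Cl < N < K < Li.

Cl < N < K < Li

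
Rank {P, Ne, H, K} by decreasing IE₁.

IE₁ increases left→right with effective nuclear charge and decreases top→bottom as the valence shell moves farther out.
Here both period and group differ, so the two effects have to be weighed against each other.
P > K: relative to K, both the across-period and down-group shifts push P's first ionization energy up.
H > P: period and group pull opposite ways; the down-group shift dominates (1312 vs 1012 kJ/mol).
Ne > H: period and group pull opposite ways; the across-period shift dominates (2081 vs 1312 kJ/mol).
For reference (kJ/mol): H 1312, Ne 2081, P 1012, K 419.
So from highest to lowest: Ne > H > P > K.

Ne > H > P > K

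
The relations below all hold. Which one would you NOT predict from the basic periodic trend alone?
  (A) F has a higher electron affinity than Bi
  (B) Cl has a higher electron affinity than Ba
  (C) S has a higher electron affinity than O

(C)

The general trend: electron affinity increases across a period and decreases down a group.
(A) F (period 2, group 17) vs Bi (period 6, group 15): the stated order agrees with the simple trend.
(B) Cl (period 3, group 17) vs Ba (period 6, group 2): the stated order agrees with the simple trend.
(C) S (period 3, group 16) vs O (period 2, group 16): the stated order contradicts the simple trend.
The exception is (C): the compact 2p subshell of O repels the added electron more than S's larger 3p does.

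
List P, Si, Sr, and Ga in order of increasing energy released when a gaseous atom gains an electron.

Sr, Ga, P, Si

Si is in period 3, group 14; P is in period 3, group 15; Ga is in period 4, group 13; Sr is in period 5, group 2.
Electron affinity generally becomes more exothermic across a period toward the halogens and less exothermic down a group.
These span different periods and groups, so the two trends combine.
Ga > Sr: both effects reinforce here, so Ga is clearly the higher of the two.
P > Ga: relative to Ga, both the across-period and down-group shifts push P's electron affinity up.
Si > P: this pair runs against the simple trend — see the exception note.
Note the exception: Si has a higher electron affinity than P, contrary to the simple trend — adding an electron to P's half-filled 3p³ is unfavourable, so Si (3p²) has the more exothermic EA.
Approximate values (kJ/mol): Si 134, P 72, Ga 29, Sr 5.
So from lowest to highest: Sr < Ga < P < Si.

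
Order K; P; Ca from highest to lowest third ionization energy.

The third ionization energy removes an electron from the +2 ion. For each element: K²⁺ is already 1 electron into the core; P²⁺ still has 3 valence electrons; Ca²⁺ is the bare [Ar] core.
Breaking into a closed-shell core is much more expensive than removing a leftover valence electron — K and Ca have the largest IE_3 here.
The numbers (kJ/mol): K 4420, P 2914, Ca 4912.
So the third ionization energies run P < K < Ca.

Ca > K > P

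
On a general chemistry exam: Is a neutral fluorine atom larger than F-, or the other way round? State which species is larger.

Forming F- adds 1 electron to F. More electron–electron repulsion in the same shell, with unchanged nuclear charge, lets the cloud expand.
An anion is larger than its parent atom: F- > F.

F-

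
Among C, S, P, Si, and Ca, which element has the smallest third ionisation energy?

Consider each +2 ion: C²⁺ still has 2 valence electrons; S²⁺ still has 4 valence electrons; P²⁺ still has 3 valence electrons; Si²⁺ still has 2 valence electrons; Ca²⁺ is the bare [Ar] core.
Pulling an electron out of a noble-gas core costs far more than removing a remaining valence electron, so Ca sits at the high end of IE_3.
Valence configurations: C²⁺ [He]2s², S²⁺ [Ne]3s²3p², P²⁺ [Ne]3s²3p¹, Si²⁺ [Ne]3s².
P²⁺ loses a lone 3p electron whereas Si²⁺ must break into a filled 3s² pair, so IE_3(Si) > IE_3(P) even though P has the higher nuclear charge.
Tabulated IE_3 (kJ/mol): C 4620, S 3357, P 2914, Si 3232, Ca 4912.
Overall IE_3 order: P < Si < S < C < Ca.

P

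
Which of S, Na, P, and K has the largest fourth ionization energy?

Na

The fourth ionization energy removes an electron from the +3 ion. For each element: S³⁺ still has 3 valence electrons; Na³⁺ is already 2 electrons into the core; P³⁺ still has 2 valence electrons; K³⁺ is already 2 electrons into the core.
Pulling an electron out of a noble-gas core costs far more than removing a remaining valence electron, so K and Na sit at the high end of IE_4.
Valence configurations: S³⁺ [Ne]3s²3p¹, P³⁺ [Ne]3s².
S³⁺ loses a lone 3p electron whereas P³⁺ must break into a filled 3s² pair, so IE_4(P) > IE_4(S) even though S has the higher nuclear charge.
The numbers (kJ/mol): S 4556, Na 9543, P 4964, K 5877.
Overall IE_4 order: S < P < K < Na.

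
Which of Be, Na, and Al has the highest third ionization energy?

Consider each +2 ion: Be²⁺ is the bare [He] core; Na²⁺ is already 1 electron into the core; Al²⁺ still has 1 valence electron.
Pulling an electron out of a noble-gas core costs far more than removing a remaining valence electron, so Na and Be sit at the high end of IE_3.
Approximate IE_3 values (kJ/mol): Be 14849, Na 6910, Al 2745.
Overall IE_3 order: Al < Na < Be.

Be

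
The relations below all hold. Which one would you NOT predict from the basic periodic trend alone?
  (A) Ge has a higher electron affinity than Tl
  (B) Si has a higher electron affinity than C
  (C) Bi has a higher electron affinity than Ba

(B)

The general trend: electron affinity increases across a period and decreases down a group.
(A) Ge (period 4, group 14) vs Tl (period 6, group 13): the stated order agrees with the simple trend.
(B) Si (period 3, group 14) vs C (period 2, group 14): the stated order contradicts the simple trend.
(C) Bi (period 6, group 15) vs Ba (period 6, group 2): the stated order agrees with the simple trend.
The exception is (B): Si's larger, more diffuse 3p orbitals accept an added electron slightly more readily than C's compact 2p.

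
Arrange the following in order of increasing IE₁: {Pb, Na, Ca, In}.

Na < In < Ca < Pb

IE₁ increases left→right with effective nuclear charge and decreases top→bottom as the valence shell moves farther out.
These sit on a diagonal, where the across-period and down-group effects partly cancel.
In > Na: the two effects oppose for this pair; the across-period effect wins (558 vs 496 kJ/mol).
Ca > In: the two effects oppose for this pair; the down-group effect wins (590 vs 558 kJ/mol).
Pb > Ca: period and group pull opposite ways; the across-period shift dominates (716 vs 590 kJ/mol).
Approximate values (kJ/mol): Na 496, Ca 590, In 558, Pb 716.
So from lowest to highest: Na < In < Ca < Pb.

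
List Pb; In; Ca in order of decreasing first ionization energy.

Pb > Ca > In

First ionization energy rises across a period (greater Z_eff holds electrons more tightly) and falls down a group (valence electrons are farther from the nucleus).
A diagonal step moves right (one effect) and down (the opposite effect) at once.
Ca > In: period and group pull opposite ways; the down-group shift dominates (590 vs 558 kJ/mol).
Pb > Ca: the two effects oppose for this pair; the across-period effect wins (716 vs 590 kJ/mol).
Tabulated first ionization energy (kJ/mol): Ca 590, In 558, Pb 716.
So from highest to lowest: Pb > Ca > In.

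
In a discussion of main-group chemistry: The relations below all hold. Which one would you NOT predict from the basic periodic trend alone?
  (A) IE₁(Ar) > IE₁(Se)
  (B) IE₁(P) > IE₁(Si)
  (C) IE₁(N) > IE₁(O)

The general trend: first ionization energy increases across a period and decreases down a group.
(A) Ar (period 3, group 18) vs Se (period 4, group 16): the stated order agrees with the simple trend.
(B) P (period 3, group 15) vs Si (period 3, group 14): the stated order agrees with the simple trend.
(C) N (period 2, group 15) vs O (period 2, group 16): the stated order contradicts the simple trend.
The exception is (C): pairing an electron in O's 2p⁴ costs repulsion energy, so O ionizes more easily than half-filled N (2p³).

(C)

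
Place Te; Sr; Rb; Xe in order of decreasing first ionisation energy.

Xe > Te > Sr > Rb

Rb is in period 5, group 1; Sr is in period 5, group 2; Te is in period 5, group 16; Xe is in period 5, group 18.
IE₁ increases left→right with effective nuclear charge and decreases top→bottom as the valence shell moves farther out.
All lie in period 5, so first ionization energy increases left to right.
So from highest to lowest: Xe > Te > Sr > Rb.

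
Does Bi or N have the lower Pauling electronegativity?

Bi

N is in period 2, group 15; Bi is in period 6, group 15.
Smaller atoms with higher effective nuclear charge are more electronegative.
All are in group 15, so electronegativity increases up the group.
So Bi has the lower Pauling electronegativity (Bi < N).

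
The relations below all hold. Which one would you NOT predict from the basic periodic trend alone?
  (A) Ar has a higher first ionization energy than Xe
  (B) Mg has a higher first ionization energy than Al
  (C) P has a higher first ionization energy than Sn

(B)

The general trend: first ionization energy increases across a period and decreases down a group.
(A) Ar (period 3, group 18) vs Xe (period 5, group 18): the stated order agrees with the simple trend.
(B) Mg (period 3, group 2) vs Al (period 3, group 13): the stated order contradicts the simple trend.
(C) P (period 3, group 15) vs Sn (period 5, group 14): the stated order agrees with the simple trend.
The exception is (B): Al's single 3p electron is easier to remove than one from Mg's filled 3s².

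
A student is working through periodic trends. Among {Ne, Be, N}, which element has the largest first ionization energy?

Ne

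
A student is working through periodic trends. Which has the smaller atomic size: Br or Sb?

Br is in period 4, group 17; Sb is in period 5, group 15.
Radius decreases left→right (rising Z_eff, same n) and increases top→bottom (higher n).
Here both period and group differ, so the two effects have to be weighed against each other.
Sb > Br: relative to Br, both the across-period and down-group shifts push Sb's atomic radius up.
Tabulated atomic radius (pm): Br 114, Sb 140.
So Br has the smaller atomic size (Br < Sb).

Br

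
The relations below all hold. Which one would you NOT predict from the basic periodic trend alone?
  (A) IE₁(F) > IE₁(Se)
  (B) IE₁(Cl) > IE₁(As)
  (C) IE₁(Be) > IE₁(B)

(C)

The general trend: first ionization energy increases across a period and decreases down a group.
(A) F (period 2, group 17) vs Se (period 4, group 16): the stated order agrees with the simple trend.
(B) Cl (period 3, group 17) vs As (period 4, group 15): the stated order agrees with the simple trend.
(C) Be (period 2, group 2) vs B (period 2, group 13): the stated order contradicts the simple trend.
The exception is (C): removing B's lone 2p electron is easier than breaking Be's filled 2s².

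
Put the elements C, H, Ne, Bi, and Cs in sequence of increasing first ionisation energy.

Cs < Bi < C < H < Ne

First ionization energy rises across a period (greater Z_eff holds electrons more tightly) and falls down a group (valence electrons are farther from the nucleus).
These span different periods and groups, so the two trends combine.
Bi > Cs: both are in period 6; the period trend gives Bi the larger value.
C > Bi: the two effects oppose for this pair; the down-group effect wins (1086 vs 703 kJ/mol).
H > C: the two effects oppose for this pair; the down-group effect wins (1312 vs 1086 kJ/mol).
Ne > H: period and group pull opposite ways; the across-period shift dominates (2081 vs 1312 kJ/mol).
Approximate values (kJ/mol): H 1312, C 1086, Ne 2081, Cs 376, Bi 703.
So from lowest to highest: Cs < Bi < C < H < Ne.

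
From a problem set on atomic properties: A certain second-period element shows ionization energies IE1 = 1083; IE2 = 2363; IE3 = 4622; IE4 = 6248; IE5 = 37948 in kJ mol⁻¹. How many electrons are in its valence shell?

Look for the largest jump between consecutive ionization energies: IE5/IE4 ≈ 6.1, far larger than any earlier ratio.
That jump marks the point where a core electron is being removed. So the atom has 4 valence electrons.

4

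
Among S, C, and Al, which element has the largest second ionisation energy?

IE_2 is the cost of taking one more electron from the +1 cation: S⁺ still has 5 valence electrons; C⁺ still has 3 valence electrons; Al⁺ still has 2 valence electrons.
All are still removing valence electrons, so compare the +1 ions as you would atoms: IE_2 generally rises across a period (higher Z_eff) and falls down a group (larger shell), subject to the usual subshell exceptions.
Valence configurations: S⁺ [Ne]3s²3p³, C⁺ [He]2s²2p¹, Al⁺ [Ne]3s².
Approximate IE_2 values (kJ/mol): S 2252, C 2353, Al 1817.
So the second ionization energies run Al < S < C.

C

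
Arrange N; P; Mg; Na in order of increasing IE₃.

P < N < Na < Mg

IE_3 is the cost of taking one more electron from the +2 cation: N²⁺ still has 3 valence electrons; P²⁺ still has 3 valence electrons; Mg²⁺ is the bare [Ne] core; Na²⁺ is already 1 electron into the core.
Core electrons are held far more tightly than valence electrons, so Na and Mg top the IE_3 order.
Valence configurations: N²⁺ [He]2s²2p¹, P²⁺ [Ne]3s²3p¹.
Tabulated IE_3 (kJ/mol): N 4578, P 2914, Mg 7733, Na 6910.
So the third ionization energies run P < N < Na < Mg.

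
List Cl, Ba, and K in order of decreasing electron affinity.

Cl is in period 3, group 17; K is in period 4, group 1; Ba is in period 6, group 2.
Adding an electron releases more energy for atoms nearer the top right (short of the noble gases).
Neither a single period nor a single group — weigh both effects.
K > Ba: the two effects oppose for this pair; the down-group effect wins (48 vs 14 kJ/mol).
Cl > K: relative to K, both the across-period and down-group shifts push Cl's electron affinity up.
Tabulated electron affinity (kJ/mol): Cl 349, K 48, Ba 14.
So from highest to lowest: Cl > K > Ba.

Cl > K > Ba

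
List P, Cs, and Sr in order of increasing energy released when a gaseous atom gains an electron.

Sr < Cs < P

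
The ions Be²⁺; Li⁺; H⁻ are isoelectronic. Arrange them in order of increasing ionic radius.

Be²⁺ < Li⁺ < H⁻

All of these have 2 electrons, so size is governed by nuclear charge alone: the more protons, the stronger the pull on the same electron cloud, and the smaller the ion.
Nuclear charges: Be²⁺ (Z=4), Li⁺ (Z=3), H⁻ (Z=1).
Smallest to largest: Be²⁺ < Li⁺ < H⁻.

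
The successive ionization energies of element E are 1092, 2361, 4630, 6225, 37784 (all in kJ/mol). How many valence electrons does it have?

Look for the largest jump between consecutive ionization energies: IE5/IE4 ≈ 6.1, far larger than any earlier ratio.
That jump marks the point where a core electron is being removed. So the atom has 4 valence electrons.

4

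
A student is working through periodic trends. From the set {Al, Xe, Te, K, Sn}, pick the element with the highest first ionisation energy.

Across a period the outer electron is held more tightly (higher IE₁); down a group it sits in a higher shell, more shielded, and comes off more easily.
These span different periods and groups, so the two trends combine.
Al > K: relative to K, both the across-period and down-group shifts push Al's first ionization energy up.
Sn > Al: the two effects oppose for this pair; the across-period effect wins (709 vs 578 kJ/mol).
Te > Sn: both are in period 5; the period trend gives Te the larger value.
Xe > Te: Xe lies to the right of Te in period 5, so the across-period effect alone puts Xe higher.
For reference (kJ/mol): Al 578, K 419, Sn 709, Te 869, Xe 1170.
The highest first ionisation energy among these belongs to Xe.

Xe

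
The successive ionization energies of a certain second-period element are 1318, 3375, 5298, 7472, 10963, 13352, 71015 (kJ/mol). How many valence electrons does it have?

Look for the largest jump between consecutive ionization energies: IE7/IE6 ≈ 5.3, far larger than any earlier ratio.
That jump marks the point where a core electron is being removed. So the atom has 6 valence electrons.

6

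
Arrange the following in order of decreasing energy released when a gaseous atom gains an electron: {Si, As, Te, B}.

B is in period 2, group 13; Si is in period 3, group 14; As is in period 4, group 15; Te is in period 5, group 16.
Electron affinity generally becomes more exothermic across a period toward the halogens and less exothermic down a group.
A diagonal step moves right (one effect) and down (the opposite effect) at once.
As > B: period and group pull opposite ways; the across-period shift dominates (78 vs 27 kJ/mol).
Si > As: period and group pull opposite ways; the down-group shift dominates (134 vs 78 kJ/mol).
Te > Si: the two effects oppose for this pair; the across-period effect wins (190 vs 134 kJ/mol).
For reference (kJ/mol): B 27, Si 134, As 78, Te 190.
So from highest to lowest: Te > Si > As > B.

Te > Si > As > B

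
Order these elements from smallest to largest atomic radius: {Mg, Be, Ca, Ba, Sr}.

Be, Mg, Ca, Sr, Ba

Be is in period 2, group 2; Mg is in period 3, group 2; Ca is in period 4, group 2; Sr is in period 5, group 2; Ba is in period 6, group 2.
Radius decreases left→right (rising Z_eff, same n) and increases top→bottom (higher n).
All are in group 2, so atomic radius increases down the group.
So from smallest to largest: Be < Mg < Ca < Sr < Ba.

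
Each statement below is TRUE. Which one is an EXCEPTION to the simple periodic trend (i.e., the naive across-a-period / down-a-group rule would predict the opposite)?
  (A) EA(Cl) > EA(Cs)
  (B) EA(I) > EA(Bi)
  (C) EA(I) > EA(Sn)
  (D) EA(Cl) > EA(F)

(D)

The general trend: electron affinity increases across a period and decreases down a group.
(A) Cl (period 3, group 17) vs Cs (period 6, group 1): the stated order agrees with the simple trend.
(B) I (period 5, group 17) vs Bi (period 6, group 15): the stated order agrees with the simple trend.
(C) I (period 5, group 17) vs Sn (period 5, group 14): the stated order agrees with the simple trend.
(D) Cl (period 3, group 17) vs F (period 2, group 17): the stated order contradicts the simple trend.
The exception is (D): F's small 2p subshell makes the incoming electron feel strong e⁻–e⁻ repulsion, so Cl actually releases more energy on gaining an electron.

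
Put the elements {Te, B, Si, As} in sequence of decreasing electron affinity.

Te > Si > As > B

Atoms with high Z_eff and room in the valence shell (especially the halogens) have the most exothermic electron affinities.
These sit on a diagonal, where the across-period and down-group effects partly cancel.
As > B: the two effects oppose for this pair; the across-period effect wins (78 vs 27 kJ/mol).
Si > As: the two effects oppose for this pair; the down-group effect wins (134 vs 78 kJ/mol).
Te > Si: period and group pull opposite ways; the across-period shift dominates (190 vs 134 kJ/mol).
For reference (kJ/mol): B 27, Si 134, As 78, Te 190.
So from highest to lowest: Te > Si > As > B.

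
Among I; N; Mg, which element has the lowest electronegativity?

N is in period 2, group 15; Mg is in period 3, group 2; I is in period 5, group 17.
Electronegativity increases across a period and decreases down a group, tracking effective nuclear charge and atomic size.
Here both period and group differ, so the two effects have to be weighed against each other.
I > Mg: period and group pull opposite ways; the across-period shift dominates (2.66 vs 1.31).
N > I: period and group pull opposite ways; the down-group shift dominates (3.04 vs 2.66).
For reference (Pauling): N 3.04, Mg 1.31, I 2.66.
The lowest electronegativity among these belongs to Mg.

Mg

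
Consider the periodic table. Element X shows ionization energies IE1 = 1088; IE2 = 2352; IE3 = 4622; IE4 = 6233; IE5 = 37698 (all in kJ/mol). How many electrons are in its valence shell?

Look for the largest jump between consecutive ionization energies: IE5/IE4 ≈ 6.0, far larger than any earlier ratio.
That jump marks the point where a core electron is being removed. So the atom has 4 valence electrons.

4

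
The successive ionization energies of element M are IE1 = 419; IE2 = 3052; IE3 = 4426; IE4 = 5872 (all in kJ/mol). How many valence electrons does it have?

1

Look for the largest jump between consecutive ionization energies: IE2/IE1 ≈ 7.3, far larger than any earlier ratio.
That jump marks the point where a core electron is being removed. So the atom has 1 valence electron.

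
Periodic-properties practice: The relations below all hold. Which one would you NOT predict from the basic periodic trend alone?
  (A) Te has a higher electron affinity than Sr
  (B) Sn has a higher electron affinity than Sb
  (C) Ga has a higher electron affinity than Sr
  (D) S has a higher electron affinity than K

(B)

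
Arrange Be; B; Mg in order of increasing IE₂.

Mg, Be, B

IE_2 is the cost of taking one more electron from the +1 cation: Be⁺ still has 1 valence electron; B⁺ still has 2 valence electrons; Mg⁺ still has 1 valence electron.
All are still removing valence electrons, so compare the +1 ions as you would atoms: IE_2 generally rises across a period (higher Z_eff) and falls down a group (larger shell), subject to the usual subshell exceptions.
Valence configurations: Be⁺ [He]2s¹, B⁺ [He]2s², Mg⁺ [Ne]3s¹.
The numbers (kJ/mol): Be 1757, B 2427, Mg 1451.
Overall IE_2 order: Mg < Be < B.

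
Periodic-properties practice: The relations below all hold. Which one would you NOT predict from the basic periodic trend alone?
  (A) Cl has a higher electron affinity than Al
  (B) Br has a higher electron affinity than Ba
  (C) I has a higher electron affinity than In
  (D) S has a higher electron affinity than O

The general trend: electron affinity increases across a period and decreases down a group.
(A) Cl (period 3, group 17) vs Al (period 3, group 13): the stated order agrees with the simple trend.
(B) Br (period 4, group 17) vs Ba (period 6, group 2): the stated order agrees with the simple trend.
(C) I (period 5, group 17) vs In (period 5, group 13): the stated order agrees with the simple trend.
(D) S (period 3, group 16) vs O (period 2, group 16): the stated order contradicts the simple trend.
The exception is (D): the compact 2p subshell of O repels the added electron more than S's larger 3p does.

(D)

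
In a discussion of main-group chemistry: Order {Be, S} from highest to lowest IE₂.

Consider each +1 ion: Be⁺ still has 1 valence electron; S⁺ still has 5 valence electrons.
All are still removing valence electrons, so compare the +1 ions as you would atoms: IE_2 generally rises across a period (higher Z_eff) and falls down a group (larger shell), subject to the usual subshell exceptions.
Valence configurations: Be⁺ [He]2s¹, S⁺ [Ne]3s²3p³.
Approximate IE_2 values (kJ/mol): Be 1757, S 2252.
Putting it together, IE_2: Be < S.

S > Be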